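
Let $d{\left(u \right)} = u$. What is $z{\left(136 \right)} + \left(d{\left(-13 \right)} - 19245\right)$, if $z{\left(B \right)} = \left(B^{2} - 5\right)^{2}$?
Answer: $341897823$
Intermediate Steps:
$z{\left(B \right)} = \left(-5 + B^{2}\right)^{2}$
$z{\left(136 \right)} + \left(d{\left(-13 \right)} - 19245\right) = \left(-5 + 136^{2}\right)^{2} - 19258 = \left(-5 + 18496\right)^{2} - 19258 = 18491^{2} - 19258 = 341917081 - 19258 = 341897823$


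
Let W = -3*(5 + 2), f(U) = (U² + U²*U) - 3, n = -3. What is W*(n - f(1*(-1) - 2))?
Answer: -378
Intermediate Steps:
f(U) = -3 + U² + U³ (f(U) = (U² + U³) - 3 = -3 + U² + U³)
W = -21 (W = -3*7 = -21)
W*(n - f(1*(-1) - 2)) = -21*(-3 - (-3 + (1*(-1) - 2)² + (1*(-1) - 2)³)) = -21*(-3 - (-3 + (-1 - 2)² + (-1 - 2)³)) = -21*(-3 - (-3 + (-3)² + (-3)³)) = -21*(-3 - (-3 + 9 - 27)) = -21*(-3 - 1*(-21)) = -21*(-3 + 21) = -21*18 = -378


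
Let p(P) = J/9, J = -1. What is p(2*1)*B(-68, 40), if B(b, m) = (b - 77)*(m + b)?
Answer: -4060/9 ≈ -451.11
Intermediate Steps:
p(P) = -1/9
B(b, m) = (-77 + b)*(b + m)
p(2*1)*B(-68, 40) = -((-68)**2 - 77*(-68) - 77*40 - 68*40)/9 = -(4624 + 5236 - 3080 - 2720)/9 = -1/9*4060 = -4060/9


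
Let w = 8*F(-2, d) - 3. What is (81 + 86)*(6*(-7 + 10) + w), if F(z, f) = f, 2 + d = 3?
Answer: 3841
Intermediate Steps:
d = 1 (d = -2 + 3 = 1)
w = 5 (w = 8*1 - 3 = 8 - 3 = 5)
(81 + 86)*(6*(-7 + 10) + w) = (81 + 86)*(6*(-7 + 10) + 5) = 167*(6*3 + 5) = 167*(18 + 5) = 167*23 = 3841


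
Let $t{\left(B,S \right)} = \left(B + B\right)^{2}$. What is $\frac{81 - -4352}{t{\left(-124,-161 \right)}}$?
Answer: $\frac{143}{1984} \approx 0.072077$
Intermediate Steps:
$t{\left(B,S \right)} = 4 B^{2}$ ($t{\left(B,S \right)} = \left(2 B\right)^{2} = 4 B^{2}$)
$\frac{81 - -4352}{t{\left(-124,-161 \right)}} = \frac{81 - -4352}{4 \left(-124\right)^{2}} = \frac{81 + 4352}{4 \cdot 15376} = \frac{4433}{61504} = 4433 \cdot \frac{1}{61504} = \frac{143}{1984}$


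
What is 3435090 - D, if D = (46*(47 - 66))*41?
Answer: 3470924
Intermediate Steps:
D = -35834 (D = (46*(-19))*41 = -874*41 = -35834)
3435090 - D = 3435090 - 1*(-35834) = 3435090 + 35834 = 3470924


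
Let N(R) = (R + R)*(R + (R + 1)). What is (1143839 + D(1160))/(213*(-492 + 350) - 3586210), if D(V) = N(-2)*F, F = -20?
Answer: -1143599/3616456 ≈ -0.31622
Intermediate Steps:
N(R) = 2*R*(1 + 2*R) (N(R) = (2*R)*(R + (1 + R)) = (2*R)*(1 + 2*R) = 2*R*(1 + 2*R))
D(V) = -240 (D(V) = (2*(-2)*(1 + 2*(-2)))*(-20) = (2*(-2)*(1 - 4))*(-20) = (2*(-2)*(-3))*(-20) = 12*(-20) = -240)
(1143839 + D(1160))/(213*(-492 + 350) - 3586210) = (1143839 - 240)/(213*(-492 + 350) - 3586210) = 1143599/(213*(-142) - 3586210) = 1143599/(-30246 - 3586210) = 1143599/(-3616456) = 1143599*(-1/3616456) = -1143599/3616456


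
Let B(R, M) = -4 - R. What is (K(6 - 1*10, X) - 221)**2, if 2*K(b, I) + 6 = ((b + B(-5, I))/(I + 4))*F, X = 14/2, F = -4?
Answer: 6041764/121 ≈ 49932.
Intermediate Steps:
X = 7 (X = 14*(1/2) = 7)
K(b, I) = -3 - 2*(1 + b)/(4 + I) (K(b, I) = -3 + (((b + (-4 - 1*(-5)))/(I + 4))*(-4))/2 = -3 + (((b + (-4 + 5))/(4 + I))*(-4))/2 = -3 + (((b + 1)/(4 + I))*(-4))/2 = -3 + (((1 + b)/(4 + I))*(-4))/2 = -3 + (-4*(1 + b)/(4 + I))/2 = -3 - 2*(1 + b)/(4 + I))
(K(6 - 1*10, X) - 221)**2 = ((-14 - 3*7 - 2*(6 - 1*10))/(4 + 7) - 221)**2 = ((-14 - 21 - 2*(6 - 10))/11 - 221)**2 = ((-14 - 21 - 2*(-4))/11 - 221)**2 = ((-14 - 21 + 8)/11 - 221)**2 = ((1/11)*(-27) - 221)**2 = (-27/11 - 221)**2 = (-2458/11)**2 = 6041764/121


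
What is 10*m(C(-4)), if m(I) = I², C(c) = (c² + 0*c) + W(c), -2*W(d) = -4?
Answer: 3240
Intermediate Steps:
W(d) = 2 (W(d) = -½*(-4) = 2)
C(c) = 2 + c² (C(c) = (c² + 0*c) + 2 = (c² + 0) + 2 = c² + 2 = 2 + c²)
10*m(C(-4)) = 10*(2 + (-4)²)² = 10*(2 + 16)² = 10*18² = 10*324 = 3240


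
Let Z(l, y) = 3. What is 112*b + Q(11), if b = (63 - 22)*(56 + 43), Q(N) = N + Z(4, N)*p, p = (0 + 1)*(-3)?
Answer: 454610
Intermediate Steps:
p = -3 (p = 1*(-3) = -3)
Q(N) = -9 + N (Q(N) = N + 3*(-3) = N - 9 = -9 + N)
b = 4059 (b = 41*99 = 4059)
112*b + Q(11) = 112*4059 + (-9 + 11) = 454608 + 2 = 454610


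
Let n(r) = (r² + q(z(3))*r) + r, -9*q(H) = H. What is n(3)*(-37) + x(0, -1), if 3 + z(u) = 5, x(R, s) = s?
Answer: -1261/3 ≈ -420.33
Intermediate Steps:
z(u) = 2 (z(u) = -3 + 5 = 2)
q(H) = -H/9
n(r) = r² + 7*r/9 (n(r) = (r² + (-⅑*2)*r) + r = (r² - 2*r/9) + r = r² + 7*r/9)
n(3)*(-37) + x(0, -1) = ((⅑)*3*(7 + 9*3))*(-37) - 1 = ((⅑)*3*(7 + 27))*(-37) - 1 = ((⅑)*3*34)*(-37) - 1 = (34/3)*(-37) - 1 = -1258/3 - 1 = -1261/3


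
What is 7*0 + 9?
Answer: 9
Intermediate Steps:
7*0 + 9 = 0 + 9 = 9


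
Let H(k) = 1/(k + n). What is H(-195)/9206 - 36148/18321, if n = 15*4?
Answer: -14975038067/7589840670 ≈ -1.9730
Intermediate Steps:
n = 60
H(k) = 1/(60 + k) (H(k) = 1/(k + 60) = 1/(60 + k))
H(-195)/9206 - 36148/18321 = 1/((60 - 195)*9206) - 36148/18321 = (1/9206)/(-135) - 36148*1/18321 = -1/135*1/9206 - 36148/18321 = -1/1242810 - 36148/18321 = -14975038067/7589840670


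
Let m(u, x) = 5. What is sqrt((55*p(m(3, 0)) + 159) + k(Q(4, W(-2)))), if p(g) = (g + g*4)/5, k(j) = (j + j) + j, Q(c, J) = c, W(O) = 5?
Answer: sqrt(446) ≈ 21.119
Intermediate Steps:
k(j) = 3*j (k(j) = 2*j + j = 3*j)
p(g) = g (p(g) = (g + 4*g)*(1/5) = (5*g)*(1/5) = g)
sqrt((55*p(m(3, 0)) + 159) + k(Q(4, W(-2)))) = sqrt((55*5 + 159) + 3*4) = sqrt((275 + 159) + 12) = sqrt(434 + 12) = sqrt(446)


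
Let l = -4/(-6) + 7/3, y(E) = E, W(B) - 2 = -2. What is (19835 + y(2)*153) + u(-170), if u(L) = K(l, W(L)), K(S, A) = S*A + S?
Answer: 20144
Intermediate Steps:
W(B) = 0 (W(B) = 2 - 2 = 0)
l = 3 (l = -4*(-⅙) + 7*(⅓) = ⅔ + 7/3 = 3)
K(S, A) = S + A*S (K(S, A) = A*S + S = S + A*S)
u(L) = 3 (u(L) = 3*(1 + 0) = 3*1 = 3)
(19835 + y(2)*153) + u(-170) = (19835 + 2*153) + 3 = (19835 + 306) + 3 = 20141 + 3 = 20144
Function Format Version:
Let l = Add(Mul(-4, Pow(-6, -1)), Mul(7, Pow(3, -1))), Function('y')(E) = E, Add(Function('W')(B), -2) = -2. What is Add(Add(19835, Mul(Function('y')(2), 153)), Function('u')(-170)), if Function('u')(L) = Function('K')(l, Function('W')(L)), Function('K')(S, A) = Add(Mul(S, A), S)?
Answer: 20144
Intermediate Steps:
Function('W')(B) = 0 (Function('W')(B) = Add(2, -2) = 0)
l = 3 (l = Add(Mul(-4, Rational(-1, 6)), Mul(7, Rational(1, 3))) = Add(Rational(2, 3), Rational(7, 3)) = 3)
Function('K')(S, A) = Add(S, Mul(A, S)) (Function('K')(S, A) = Add(Mul(A, S), S) = Add(S, Mul(A, S)))
Function('u')(L) = 3 (Function('u')(L) = Mul(3, Add(1, 0)) = Mul(3, 1) = 3)
Add(Add(19835, Mul(Function('y')(2), 153)), Function('u')(-170)) = Add(Add(19835, Mul(2, 153)), 3) = Add(Add(19835, 306), 3) = Add(20141, 3) = 20144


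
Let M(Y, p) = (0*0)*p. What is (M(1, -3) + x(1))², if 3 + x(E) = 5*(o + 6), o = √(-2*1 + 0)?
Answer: 679 + 270*I*√2 ≈ 679.0 + 381.84*I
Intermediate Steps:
M(Y, p) = 0 (M(Y, p) = 0*p = 0)
o = I*√2 (o = √(-2 + 0) = √(-2) = I*√2 ≈ 1.4142*I)
x(E) = 27 + 5*I*√2 (x(E) = -3 + 5*(I*√2 + 6) = -3 + 5*(6 + I*√2) = -3 + (30 + 5*I*√2) = 27 + 5*I*√2)
(M(1, -3) + x(1))² = (0 + (27 + 5*I*√2))² = (27 + 5*I*√2)²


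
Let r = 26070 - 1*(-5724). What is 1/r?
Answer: 1/31794 ≈ 3.1452e-5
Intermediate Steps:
r = 31794 (r = 26070 + 5724 = 31794)
1/r = 1/31794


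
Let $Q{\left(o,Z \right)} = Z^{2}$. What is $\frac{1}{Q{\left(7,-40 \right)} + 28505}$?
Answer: $\frac{1}{30105} \approx 3.3217 \cdot 10^{-5}$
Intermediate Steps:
$\frac{1}{Q{\left(7,-40 \right)} + 28505} = \frac{1}{\left(-40\right)^{2} + 28505} = \frac{1}{1600 + 28505} = \frac{1}{30105}$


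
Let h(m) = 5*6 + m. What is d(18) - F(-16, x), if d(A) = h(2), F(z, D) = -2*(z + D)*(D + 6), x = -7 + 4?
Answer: -82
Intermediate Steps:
x = -3
F(z, D) = -2*(6 + D)*(D + z) (F(z, D) = -2*(D + z)*(6 + D) = -2*(6 + D)*(D + z))
h(m) = 30 + m
d(A) = 32 (d(A) = 30 + 2 = 32)
d(18) - F(-16, x) = 32 - (-12*(-3) - 12*(-16) - 2*(-3)² - 2*(-3)*(-16)) = 32 - (36 + 192 - 2*9 - 96) = 32 - (36 + 192 - 18 - 96) = 32 - 1*114 = 32 - 114 = -82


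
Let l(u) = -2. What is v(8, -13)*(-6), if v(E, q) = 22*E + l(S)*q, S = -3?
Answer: -1212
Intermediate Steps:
v(E, q) = -2*q + 22*E (v(E, q) = 22*E - 2*q = -2*q + 22*E)
v(8, -13)*(-6) = (-2*(-13) + 22*8)*(-6) = (26 + 176)*(-6) = 202*(-6) = -1212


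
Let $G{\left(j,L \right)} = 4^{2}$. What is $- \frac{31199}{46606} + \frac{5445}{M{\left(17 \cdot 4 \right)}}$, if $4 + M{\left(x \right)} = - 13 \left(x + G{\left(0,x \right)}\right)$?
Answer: $- \frac{20568841}{3648584} \approx -5.6375$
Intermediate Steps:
$G{\left(j,L \right)} = 16$
$M{\left(x \right)} = -212 - 13 x$ ($M{\left(x \right)} = -4 - 13 \left(x + 16\right) = -4 - 13 \left(16 + x\right) = -4 - \left(208 + 13 x\right) = -212 - 13 x$)
$- \frac{31199}{46606} + \frac{5445}{M{\left(17 \cdot 4 \right)}} = - \frac{31199}{46606} + \frac{5445}{-212 - 13 \cdot 17 \cdot 4} = \left(-31199\right) \frac{1}{46606} + \frac{5445}{-212 - 884} = - \frac{4457}{6658} + \frac{5445}{-212 - 884} = - \frac{4457}{6658} + \frac{5445}{-1096} = - \frac{4457}{6658} + 5445 \left(- \frac{1}{1096}\right) = - \frac{4457}{6658} - \frac{5445}{1096} = - \frac{20568841}{3648584}$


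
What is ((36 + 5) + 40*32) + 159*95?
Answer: 16426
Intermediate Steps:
((36 + 5) + 40*32) + 159*95 = (41 + 1280) + 15105 = 1321 + 15105 = 16426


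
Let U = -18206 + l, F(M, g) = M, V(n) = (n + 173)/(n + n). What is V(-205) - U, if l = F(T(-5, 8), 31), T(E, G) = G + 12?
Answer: 3728146/205 ≈ 18186.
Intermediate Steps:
V(n) = (173 + n)/(2*n) (V(n) = (173 + n)/((2*n)) = (173 + n)*(1/(2*n)) = (173 + n)/(2*n))
T(E, G) = 12 + G
l = 20 (l = 12 + 8 = 20)
U = -18186 (U = -18206 + 20 = -18186)
V(-205) - U = (½)*(173 - 205)/(-205) - 1*(-18186) = (½)*(-1/205)*(-32) + 18186 = 16/205 + 18186 = 3728146/205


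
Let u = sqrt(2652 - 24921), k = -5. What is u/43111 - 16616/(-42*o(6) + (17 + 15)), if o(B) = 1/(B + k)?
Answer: 8308/5 + I*sqrt(22269)/43111 ≈ 1661.6 + 0.0034615*I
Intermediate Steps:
o(B) = 1/(-5 + B) (o(B) = 1/(B - 5) = 1/(-5 + B))
u = I*sqrt(22269) (u = sqrt(-22269) = I*sqrt(22269) ≈ 149.23*I)
u/43111 - 16616/(-42*o(6) + (17 + 15)) = (I*sqrt(22269))/43111 - 16616/(-42/(-5 + 6) + (17 + 15)) = (I*sqrt(22269))*(1/43111) - 16616/(-42/1 + 32) = I*sqrt(22269)/43111 - 16616/(-42*1 + 32) = I*sqrt(22269)/43111 - 16616/(-42 + 32) = I*sqrt(22269)/43111 - 16616/(-10) = I*sqrt(22269)/43111 - 16616*(-1/10) = I*sqrt(22269)/43111 + 8308/5 = 8308/5 + I*sqrt(22269)/43111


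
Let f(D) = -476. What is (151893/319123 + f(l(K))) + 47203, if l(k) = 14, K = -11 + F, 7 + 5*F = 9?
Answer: 2130258902/45589 ≈ 46728.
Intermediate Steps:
F = ⅖ (F = -7/5 + (⅕)*9 = -7/5 + 9/5 = ⅖ ≈ 0.40000)
K = -53/5 (K = -11 + ⅖ = -53/5 ≈ -10.600)
(151893/319123 + f(l(K))) + 47203 = (151893/319123 - 476) + 47203 = (151893*(1/319123) - 476) + 47203 = (21699/45589 - 476) + 47203 = -21678665/45589 + 47203 = 2130258902/45589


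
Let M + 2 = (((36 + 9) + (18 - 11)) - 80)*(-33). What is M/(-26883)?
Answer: -922/26883 ≈ -0.034297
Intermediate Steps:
M = 922 (M = -2 + (((36 + 9) + (18 - 11)) - 80)*(-33) = -2 + ((45 + 7) - 80)*(-33) = -2 + (52 - 80)*(-33) = -2 - 28*(-33) = -2 + 924 = 922)
M/(-26883) = 922/(-26883) = 922*(-1/26883) = -922/26883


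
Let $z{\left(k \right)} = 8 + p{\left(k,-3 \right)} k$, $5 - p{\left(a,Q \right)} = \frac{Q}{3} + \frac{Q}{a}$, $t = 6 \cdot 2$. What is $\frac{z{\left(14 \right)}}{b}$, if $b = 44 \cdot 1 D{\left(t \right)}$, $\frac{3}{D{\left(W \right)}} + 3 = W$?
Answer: $\frac{285}{44} \approx 6.4773$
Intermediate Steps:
$t = 12$
$p{\left(a,Q \right)} = 5 - \frac{Q}{3} - \frac{Q}{a}$ ($p{\left(a,Q \right)} = 5 - \left(\frac{Q}{3} + \frac{Q}{a}\right) = 5 - \frac{Q}{3} - \frac{Q}{a}$)
$D{\left(W \right)} = \frac{3}{-3 + W}$
$z{\left(k \right)} = 8 + k \left(6 + \frac{3}{k}\right)$ ($z{\left(k \right)} = 8 + \left(5 - -1 - - \frac{3}{k}\right) k = 8 + \left(5 + 1 + \frac{3}{k}\right) k = 8 + \left(6 + \frac{3}{k}\right) k = 8 + k \left(6 + \frac{3}{k}\right)$)
$b = \frac{44}{3}$ ($b = 44 \cdot 1 \frac{3}{-3 + 12} = 44 \cdot \frac{3}{9} = 44 \cdot 3 \cdot \frac{1}{9} = 44 \cdot \frac{1}{3} = \frac{44}{3} \approx 14.667$)
$\frac{z{\left(14 \right)}}{b} = \frac{11 + 6 \cdot 14}{\frac{44}{3}} = \left(11 + 84\right) \frac{3}{44} = 95 \cdot \frac{3}{44} = \frac{285}{44}$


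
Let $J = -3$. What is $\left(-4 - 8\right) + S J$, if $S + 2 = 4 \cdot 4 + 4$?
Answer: $-66$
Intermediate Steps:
$S = 18$ ($S = -2 + \left(4 \cdot 4 + 4\right) = -2 + \left(16 + 4\right) = -2 + 20 = 18$)
$\left(-4 - 8\right) + S J = \left(-4 - 8\right) + 18 \left(-3\right) = -12 - 54 = -66$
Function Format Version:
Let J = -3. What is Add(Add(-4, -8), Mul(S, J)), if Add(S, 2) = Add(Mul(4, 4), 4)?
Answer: -66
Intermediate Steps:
S = 18 (S = Add(-2, Add(Mul(4, 4), 4)) = Add(-2, Add(16, 4)) = Add(-2, 20) = 18)
Add(Add(-4, -8), Mul(S, J)) = Add(Add(-4, -8), Mul(18, -3)) = Add(-12, -54) = -66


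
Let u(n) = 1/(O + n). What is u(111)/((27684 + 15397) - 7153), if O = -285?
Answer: -1/6251472 ≈ -1.5996e-7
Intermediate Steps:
u(n) = 1/(-285 + n)
u(111)/((27684 + 15397) - 7153) = 1/((-285 + 111)*((27684 + 15397) - 7153)) = 1/((-174)*(43081 - 7153)) = -1/174/35928 = -1/174*1/35928 = -1/6251472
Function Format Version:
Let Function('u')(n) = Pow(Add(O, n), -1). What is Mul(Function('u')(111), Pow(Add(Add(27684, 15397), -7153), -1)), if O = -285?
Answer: Rational(-1, 6251472) ≈ -1.5996e-7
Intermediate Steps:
Function('u')(n) = Pow(Add(-285, n), -1)
Mul(Function('u')(111), Pow(Add(Add(27684, 15397), -7153), -1)) = Mul(Pow(Add(-285, 111), -1), Pow(Add(Add(27684, 15397), -7153), -1)) = Mul(Pow(-174, -1), Pow(Add(43081, -7153), -1)) = Mul(Rational(-1, 174), Pow(35928, -1)) = Mul(Rational(-1, 174), Rational(1, 35928)) = Rational(-1, 6251472)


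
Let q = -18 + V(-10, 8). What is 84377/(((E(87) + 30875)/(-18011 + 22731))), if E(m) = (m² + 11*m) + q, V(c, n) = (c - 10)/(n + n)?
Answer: 1593037760/157527 ≈ 10113.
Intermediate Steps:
V(c, n) = (-10 + c)/(2*n) (V(c, n) = (-10 + c)/((2*n)) = (-10 + c)*(1/(2*n)) = (-10 + c)/(2*n))
q = -77/4 (q = -18 + (½)*(-10 - 10)/8 = -18 + (½)*(⅛)*(-20) = -18 - 5/4 = -77/4 ≈ -19.250)
E(m) = -77/4 + m² + 11*m (E(m) = (m² + 11*m) - 77/4 = -77/4 + m² + 11*m)
84377/(((E(87) + 30875)/(-18011 + 22731))) = 84377/((((-77/4 + 87² + 11*87) + 30875)/(-18011 + 22731))) = 84377/((((-77/4 + 7569 + 957) + 30875)/4720)) = 84377/(((34027/4 + 30875)*(1/4720))) = 84377/(((157527/4)*(1/4720))) = 84377/(157527/18880) = 84377*(18880/157527) = 1593037760/157527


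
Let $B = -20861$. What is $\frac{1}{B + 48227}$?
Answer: $\frac{1}{27366} \approx 3.6542 \cdot 10^{-5}$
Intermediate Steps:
$\frac{1}{B + 48227} = \frac{1}{-20861 + 48227} = \frac{1}{27366}$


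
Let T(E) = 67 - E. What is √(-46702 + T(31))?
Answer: I*√46666 ≈ 216.02*I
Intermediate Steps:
√(-46702 + T(31)) = √(-46702 + (67 - 1*31)) = √(-46702 + (67 - 31)) = √(-46702 + 36) = √(-46666) = I*√46666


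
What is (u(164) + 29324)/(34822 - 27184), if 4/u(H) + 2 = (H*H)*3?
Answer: 197169689/51356639 ≈ 3.8392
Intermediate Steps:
u(H) = 4/(-2 + 3*H²) (u(H) = 4/(-2 + (H*H)*3) = 4/(-2 + H²*3) = 4/(-2 + 3*H²))
(u(164) + 29324)/(34822 - 27184) = (4/(-2 + 3*164²) + 29324)/(34822 - 27184) = (4/(-2 + 3*26896) + 29324)/7638 = (4/(-2 + 80688) + 29324)*(1/7638) = (4/80686 + 29324)*(1/7638) = (4*(1/80686) + 29324)*(1/7638) = (2/40343 + 29324)*(1/7638) = (1183018134/40343)*(1/7638) = 197169689/51356639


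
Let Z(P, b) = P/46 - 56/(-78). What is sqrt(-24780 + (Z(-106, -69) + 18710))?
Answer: I*sqrt(4885253061)/897 ≈ 77.92*I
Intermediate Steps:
Z(P, b) = 28/39 + P/46 (Z(P, b) = P*(1/46) - 56*(-1/78) = P/46 + 28/39 = 28/39 + P/46)
sqrt(-24780 + (Z(-106, -69) + 18710)) = sqrt(-24780 + ((28/39 + (1/46)*(-106)) + 18710)) = sqrt(-24780 + ((28/39 - 53/23) + 18710)) = sqrt(-24780 + (-1423/897 + 18710)) = sqrt(-24780 + 16781447/897) = sqrt(-5446213/897) = I*sqrt(4885253061)/897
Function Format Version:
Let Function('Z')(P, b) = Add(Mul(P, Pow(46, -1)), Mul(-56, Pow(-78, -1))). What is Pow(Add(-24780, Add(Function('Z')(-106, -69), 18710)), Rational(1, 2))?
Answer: Mul(Rational(1, 897), I, Pow(4885253061, Rational(1, 2))) ≈ Mul(77.920, I)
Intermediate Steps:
Function('Z')(P, b) = Add(Rational(28, 39), Mul(Rational(1, 46), P)) (Function('Z')(P, b) = Add(Mul(P, Rational(1, 46)), Mul(-56, Rational(-1, 78))) = Add(Mul(Rational(1, 46), P), Rational(28, 39)) = Add(Rational(28, 39), Mul(Rational(1, 46), P)))
Pow(Add(-24780, Add(Function('Z')(-106, -69), 18710)), Rational(1, 2)) = Pow(Add(-24780, Add(Add(Rational(28, 39), Mul(Rational(1, 46), -106)), 18710)), Rational(1, 2)) = Pow(Add(-24780, Add(Add(Rational(28, 39), Rational(-53, 23)), 18710)), Rational(1, 2)) = Pow(Add(-24780, Add(Rational(-1423, 897), 18710)), Rational(1, 2)) = Pow(Add(-24780, Rational(16781447, 897)), Rational(1, 2)) = Pow(Rational(-5446213, 897), Rational(1, 2)) = Mul(Rational(1, 897), I, Pow(4885253061, Rational(1, 2)))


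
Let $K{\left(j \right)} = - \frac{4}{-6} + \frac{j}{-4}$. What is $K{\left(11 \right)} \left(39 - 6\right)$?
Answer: $- \frac{275}{4} \approx -68.75$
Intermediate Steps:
$K{\left(j \right)} = \frac{2}{3} - \frac{j}{4}$ ($K{\left(j \right)} = \left(-4\right) \left(- \frac{1}{6}\right) + j \left(- \frac{1}{4}\right) = \frac{2}{3} - \frac{j}{4}$)
$K{\left(11 \right)} \left(39 - 6\right) = \left(\frac{2}{3} - \frac{11}{4}\right) \left(39 - 6\right) = \left(\frac{2}{3} - \frac{11}{4}\right) 33 = \left(- \frac{25}{12}\right) 33 = - \frac{275}{4}$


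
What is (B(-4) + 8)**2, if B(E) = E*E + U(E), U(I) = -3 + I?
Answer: 289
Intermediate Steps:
B(E) = -3 + E + E**2 (B(E) = E*E + (-3 + E) = E**2 + (-3 + E) = -3 + E + E**2)
(B(-4) + 8)**2 = ((-3 - 4 + (-4)**2) + 8)**2 = ((-3 - 4 + 16) + 8)**2 = (9 + 8)**2 = 17**2 = 289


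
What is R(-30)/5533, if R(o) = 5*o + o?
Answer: -180/5533 ≈ -0.032532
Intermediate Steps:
R(o) = 6*o
R(-30)/5533 = (6*(-30))/5533 = -180*1/5533 = -180/5533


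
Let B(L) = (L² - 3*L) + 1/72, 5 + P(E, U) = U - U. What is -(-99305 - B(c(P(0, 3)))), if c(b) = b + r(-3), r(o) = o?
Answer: 7156297/72 ≈ 99393.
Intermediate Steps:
P(E, U) = -5 (P(E, U) = -5 + (U - U) = -5 + 0 = -5)
c(b) = -3 + b (c(b) = b - 3 = -3 + b)
B(L) = 1/72 + L² - 3*L (B(L) = (L² - 3*L) + 1/72 = 1/72 + L² - 3*L)
-(-99305 - B(c(P(0, 3)))) = -(-99305 - (1/72 + (-3 - 5)² - 3*(-3 - 5))) = -(-99305 - (1/72 + (-8)² - 3*(-8))) = -(-99305 - (1/72 + 64 + 24)) = -(-99305 - 1*6337/72) = -(-99305 - 6337/72) = -1*(-7156297/72) = 7156297/72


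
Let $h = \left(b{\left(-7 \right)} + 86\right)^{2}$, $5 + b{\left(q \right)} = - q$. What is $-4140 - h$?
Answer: $-11884$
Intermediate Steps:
$b{\left(q \right)} = -5 - q$
$h = 7744$ ($h = \left(\left(-5 - -7\right) + 86\right)^{2} = \left(\left(-5 + 7\right) + 86\right)^{2} = \left(2 + 86\right)^{2} = 88^{2} = 7744$)
$-4140 - h = -4140 - 7744 = -11884$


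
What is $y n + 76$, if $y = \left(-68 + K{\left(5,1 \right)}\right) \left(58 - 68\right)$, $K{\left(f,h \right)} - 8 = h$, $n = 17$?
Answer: $10106$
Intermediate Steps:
$K{\left(f,h \right)} = 8 + h$
$y = 590$ ($y = \left(-68 + \left(8 + 1\right)\right) \left(58 - 68\right) = \left(-68 + 9\right) \left(-10\right) = \left(-59\right) \left(-10\right) = 590$)
$y n + 76 = 590 \cdot 17 + 76 = 10030 + 76 = 10106$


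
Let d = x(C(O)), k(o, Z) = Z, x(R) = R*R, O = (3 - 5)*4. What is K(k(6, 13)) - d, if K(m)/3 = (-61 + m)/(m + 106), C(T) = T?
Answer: -7760/119 ≈ -65.210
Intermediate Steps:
O = -8 (O = -2*4 = -8)
x(R) = R²
d = 64 (d = (-8)² = 64)
K(m) = 3*(-61 + m)/(106 + m) (K(m) = 3*((-61 + m)/(m + 106)) = 3*((-61 + m)/(106 + m)) = 3*(-61 + m)/(106 + m))
K(k(6, 13)) - d = 3*(-61 + 13)/(106 + 13) - 1*64 = 3*(-48)/119 - 64 = 3*(1/119)*(-48) - 64 = -144/119 - 64 = -7760/119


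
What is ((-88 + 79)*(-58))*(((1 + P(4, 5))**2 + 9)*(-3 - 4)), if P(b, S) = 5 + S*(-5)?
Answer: -1351980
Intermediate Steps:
P(b, S) = 5 - 5*S
((-88 + 79)*(-58))*(((1 + P(4, 5))**2 + 9)*(-3 - 4)) = ((-88 + 79)*(-58))*(((1 + (5 - 5*5))**2 + 9)*(-3 - 4)) = (-9*(-58))*(((1 + (5 - 25))**2 + 9)*(-7)) = 522*(((1 - 20)**2 + 9)*(-7)) = 522*(((-19)**2 + 9)*(-7)) = 522*((361 + 9)*(-7)) = 522*(370*(-7)) = 522*(-2590) = -1351980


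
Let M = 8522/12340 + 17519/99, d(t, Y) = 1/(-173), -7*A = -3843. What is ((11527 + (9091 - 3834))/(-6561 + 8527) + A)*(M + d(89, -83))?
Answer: 10288340629699313/103877138970 ≈ 99043.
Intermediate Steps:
A = 549 (A = -1/7*(-3843) = 549)
d(t, Y) = -1/173
M = 108514069/610830 (M = 8522*(1/12340) + 17519*(1/99) = 4261/6170 + 17519/99 = 108514069/610830 ≈ 177.65)
((11527 + (9091 - 3834))/(-6561 + 8527) + A)*(M + d(89, -83)) = ((11527 + (9091 - 3834))/(-6561 + 8527) + 549)*(108514069/610830 - 1/173) = ((11527 + 5257)/1966 + 549)*(18772323107/105673590) = (16784*(1/1966) + 549)*(18772323107/105673590) = (8392/983 + 549)*(18772323107/105673590) = (548059/983)*(18772323107/105673590) = 10288340629699313/103877138970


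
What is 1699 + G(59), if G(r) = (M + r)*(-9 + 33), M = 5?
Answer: 3235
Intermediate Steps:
G(r) = 120 + 24*r (G(r) = (5 + r)*(-9 + 33) = (5 + r)*24 = 120 + 24*r)
1699 + G(59) = 1699 + (120 + 24*59) = 1699 + (120 + 1416) = 1699 + 1536 = 3235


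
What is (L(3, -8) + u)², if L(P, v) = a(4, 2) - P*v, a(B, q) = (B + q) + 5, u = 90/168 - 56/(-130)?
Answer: 4284880681/3312400 ≈ 1293.6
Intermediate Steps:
u = 1759/1820 (u = 90*(1/168) - 56*(-1/130) = 15/28 + 28/65 = 1759/1820 ≈ 0.96648)
a(B, q) = 5 + B + q
L(P, v) = 11 - P*v (L(P, v) = (5 + 4 + 2) - P*v = 11 - P*v)
(L(3, -8) + u)² = ((11 - 1*3*(-8)) + 1759/1820)² = ((11 + 24) + 1759/1820)² = (35 + 1759/1820)² = (65459/1820)² = 4284880681/3312400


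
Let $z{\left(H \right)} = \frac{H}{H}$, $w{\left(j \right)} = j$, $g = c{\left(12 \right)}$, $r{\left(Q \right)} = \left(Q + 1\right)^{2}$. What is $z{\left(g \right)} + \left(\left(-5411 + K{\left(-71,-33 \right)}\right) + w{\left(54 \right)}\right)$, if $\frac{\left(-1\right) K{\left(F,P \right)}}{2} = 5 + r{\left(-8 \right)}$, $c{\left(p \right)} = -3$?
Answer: $-5464$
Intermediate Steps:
$r{\left(Q \right)} = \left(1 + Q\right)^{2}$
$g = -3$
$K{\left(F,P \right)} = -108$ ($K{\left(F,P \right)} = - 2 \left(5 + \left(1 - 8\right)^{2}\right) = - 2 \left(5 + \left(-7\right)^{2}\right) = - 2 \left(5 + 49\right) = \left(-2\right) 54 = -108$)
$z{\left(H \right)} = 1$
$z{\left(g \right)} + \left(\left(-5411 + K{\left(-71,-33 \right)}\right) + w{\left(54 \right)}\right) = 1 + \left(\left(-5411 - 108\right) + 54\right) = 1 + \left(-5519 + 54\right) = 1 - 5465 = -5464$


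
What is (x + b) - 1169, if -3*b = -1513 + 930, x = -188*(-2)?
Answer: -1796/3 ≈ -598.67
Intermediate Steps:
x = 376
b = 583/3 (b = -(-1513 + 930)/3 = -⅓*(-583) = 583/3 ≈ 194.33)
(x + b) - 1169 = (376 + 583/3) - 1169 = 1711/3 - 1169 = -1796/3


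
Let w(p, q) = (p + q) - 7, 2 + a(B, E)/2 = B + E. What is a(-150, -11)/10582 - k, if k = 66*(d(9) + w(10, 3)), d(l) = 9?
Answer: -5238253/5291 ≈ -990.03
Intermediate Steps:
a(B, E) = -4 + 2*B + 2*E (a(B, E) = -4 + 2*(B + E) = -4 + (2*B + 2*E) = -4 + 2*B + 2*E)
w(p, q) = -7 + p + q
k = 990 (k = 66*(9 + (-7 + 10 + 3)) = 66*(9 + 6) = 66*15 = 990)
a(-150, -11)/10582 - k = (-4 + 2*(-150) + 2*(-11))/10582 - 1*990 = (-4 - 300 - 22)*(1/10582) - 990 = -326*1/10582 - 990 = -163/5291 - 990 = -5238253/5291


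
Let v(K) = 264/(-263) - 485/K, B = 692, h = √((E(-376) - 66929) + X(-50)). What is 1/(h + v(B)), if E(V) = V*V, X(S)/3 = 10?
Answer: 56462985028/2466771459960583 + 33122544016*√74477/2466771459960583 ≈ 0.0036873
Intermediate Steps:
X(S) = 30 (X(S) = 3*10 = 30)
E(V) = V²
h = √74477 (h = √(((-376)² - 66929) + 30) = √((141376 - 66929) + 30) = √(74447 + 30) = √74477 ≈ 272.90)
v(K) = -264/263 - 485/K (v(K) = 264*(-1/263) - 485/K = -264/263 - 485/K)
1/(h + v(B)) = 1/(√74477 + (-264/263 - 485/692)) = 1/(√74477 - 310243/181996) = 1/(-310243/181996 + √74477)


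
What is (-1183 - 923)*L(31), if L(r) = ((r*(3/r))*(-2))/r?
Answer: 12636/31 ≈ 407.61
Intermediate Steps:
L(r) = -6/r (L(r) = (3*(-2))/r = -6/r)
(-1183 - 923)*L(31) = (-1183 - 923)*(-6/31) = -(-12636)/31 = -2106*(-6/31) = 12636/31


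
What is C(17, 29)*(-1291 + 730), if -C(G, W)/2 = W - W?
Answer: 0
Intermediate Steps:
C(G, W) = 0 (C(G, W) = -2*(W - W) = -2*0 = 0)
C(17, 29)*(-1291 + 730) = 0*(-1291 + 730) = 0*(-561) = 0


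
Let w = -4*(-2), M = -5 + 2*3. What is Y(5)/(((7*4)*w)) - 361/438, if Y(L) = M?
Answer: -40213/49056 ≈ -0.81974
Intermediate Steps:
M = 1 (M = -5 + 6 = 1)
w = 8
Y(L) = 1
Y(5)/(((7*4)*w)) - 361/438 = 1/((7*4)*8) - 361/438 = 1/(28*8) - 361*1/438 = 1/224 - 361/438 = -40213/49056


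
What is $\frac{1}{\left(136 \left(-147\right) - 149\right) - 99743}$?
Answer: $- \frac{1}{119884} \approx -8.3414 \cdot 10^{-6}$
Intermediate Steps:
$\frac{1}{\left(136 \left(-147\right) - 149\right) - 99743} = \frac{1}{\left(-19992 - 149\right) - 99743} = \frac{1}{-20141 - 99743} = \frac{1}{-119884} = - \frac{1}{119884}$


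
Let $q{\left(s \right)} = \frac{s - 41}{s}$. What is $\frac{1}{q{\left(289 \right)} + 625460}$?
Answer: $\frac{289}{180758188} \approx 1.5988 \cdot 10^{-6}$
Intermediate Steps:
$q{\left(s \right)} = \frac{-41 + s}{s}$
$\frac{1}{q{\left(289 \right)} + 625460} = \frac{1}{\frac{-41 + 289}{289} + 625460} = \frac{1}{\frac{1}{289} \cdot 248 + 625460} = \frac{1}{\frac{248}{289} + 625460} = \frac{1}{\frac{180758188}{289}} = \frac{289}{180758188}$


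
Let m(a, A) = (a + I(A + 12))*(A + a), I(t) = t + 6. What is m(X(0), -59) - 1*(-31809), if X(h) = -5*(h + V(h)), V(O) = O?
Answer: 34228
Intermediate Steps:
X(h) = -10*h (X(h) = -5*(h + h) = -10*h)
I(t) = 6 + t
m(a, A) = (A + a)*(18 + A + a) (m(a, A) = (a + (6 + (A + 12)))*(A + a) = (a + (6 + (12 + A)))*(A + a) = (a + (18 + A))*(A + a) = (18 + A + a)*(A + a) = (A + a)*(18 + A + a))
m(X(0), -59) - 1*(-31809) = ((-10*0)² - (-590)*0 - 59*(18 - 59) + (-10*0)*(18 - 59)) - 1*(-31809) = (0² - 59*0 - 59*(-41) + 0*(-41)) + 31809 = (0 + 0 + 2419 + 0) + 31809 = 2419 + 31809 = 34228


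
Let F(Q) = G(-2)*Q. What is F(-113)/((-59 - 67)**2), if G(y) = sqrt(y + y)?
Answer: -113*I/7938 ≈ -0.014235*I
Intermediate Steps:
G(y) = sqrt(2)*sqrt(y) (G(y) = sqrt(2*y) = sqrt(2)*sqrt(y))
F(Q) = 2*I*Q (F(Q) = (sqrt(2)*sqrt(-2))*Q = (sqrt(2)*(I*sqrt(2)))*Q = (2*I)*Q = 2*I*Q)
F(-113)/((-59 - 67)**2) = (2*I*(-113))/((-59 - 67)**2) = (-226*I)/((-126)**2) = -226*I/15876 = -226*I*(1/15876) = -113*I/7938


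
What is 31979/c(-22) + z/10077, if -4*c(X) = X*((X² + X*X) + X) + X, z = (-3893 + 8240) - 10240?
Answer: 583117385/104972109 ≈ 5.5550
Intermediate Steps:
z = -5893 (z = 4347 - 10240 = -5893)
c(X) = -X/4 - X*(X + 2*X²)/4 (c(X) = -(X*((X² + X*X) + X) + X)/4 = -(X*((X² + X²) + X) + X)/4 = -(X*(2*X² + X) + X)/4 = -(X*(X + 2*X²) + X)/4 = -(X + X*(X + 2*X²))/4 = -X/4 - X*(X + 2*X²)/4)
31979/c(-22) + z/10077 = 31979/((-¼*(-22)*(1 - 22 + 2*(-22)²))) - 5893/10077 = 31979/((-¼*(-22)*(1 - 22 + 2*484))) - 5893*1/10077 = 31979/((-¼*(-22)*(1 - 22 + 968))) - 5893/10077 = 31979/((-¼*(-22)*947)) - 5893/10077 = 31979/(10417/2) - 5893/10077 = 31979*(2/10417) - 5893/10077 = 63958/10417 - 5893/10077 = 583117385/104972109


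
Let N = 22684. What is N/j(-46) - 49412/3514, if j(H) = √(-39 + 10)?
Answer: -24706/1757 - 22684*I*√29/29 ≈ -14.061 - 4212.3*I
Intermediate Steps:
j(H) = I*√29 (j(H) = √(-29) = I*√29)
N/j(-46) - 49412/3514 = 22684/((I*√29)) - 49412/3514 = 22684*(-I*√29/29) - 49412*1/3514 = -22684*I*√29/29 - 24706/1757 = -24706/1757 - 22684*I*√29/29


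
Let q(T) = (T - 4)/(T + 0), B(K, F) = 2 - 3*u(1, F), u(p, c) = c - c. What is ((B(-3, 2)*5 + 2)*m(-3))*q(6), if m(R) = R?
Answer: -12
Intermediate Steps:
u(p, c) = 0
B(K, F) = 2 (B(K, F) = 2 - 3*0 = 2 + 0 = 2)
q(T) = (-4 + T)/T
((B(-3, 2)*5 + 2)*m(-3))*q(6) = ((2*5 + 2)*(-3))*((-4 + 6)/6) = ((10 + 2)*(-3))*((1/6)*2) = (12*(-3))*(1/3) = -36*1/3 = -12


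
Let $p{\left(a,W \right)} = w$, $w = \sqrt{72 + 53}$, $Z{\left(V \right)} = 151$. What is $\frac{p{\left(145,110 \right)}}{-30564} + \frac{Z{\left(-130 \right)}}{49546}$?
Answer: $\frac{151}{49546} - \frac{5 \sqrt{5}}{30564} \approx 0.0026819$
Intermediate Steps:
$w = 5 \sqrt{5}$ ($w = \sqrt{125} = 5 \sqrt{5} \approx 11.18$)
$p{\left(a,W \right)} = 5 \sqrt{5}$
$\frac{p{\left(145,110 \right)}}{-30564} + \frac{Z{\left(-130 \right)}}{49546} = \frac{5 \sqrt{5}}{-30564} + \frac{151}{49546} = 5 \sqrt{5} \left(- \frac{1}{30564}\right) + 151 \cdot \frac{1}{49546} = - \frac{5 \sqrt{5}}{30564} + \frac{151}{49546} = \frac{151}{49546} - \frac{5 \sqrt{5}}{30564}$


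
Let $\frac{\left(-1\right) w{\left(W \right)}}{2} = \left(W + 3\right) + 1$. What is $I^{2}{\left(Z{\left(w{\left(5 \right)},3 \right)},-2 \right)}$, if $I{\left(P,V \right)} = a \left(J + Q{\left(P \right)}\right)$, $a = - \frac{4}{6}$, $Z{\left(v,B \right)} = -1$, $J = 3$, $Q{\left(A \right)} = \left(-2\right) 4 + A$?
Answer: $16$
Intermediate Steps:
$Q{\left(A \right)} = -8 + A$
$w{\left(W \right)} = -8 - 2 W$ ($w{\left(W \right)} = - 2 \left(\left(W + 3\right) + 1\right) = - 2 \left(\left(3 + W\right) + 1\right) = - 2 \left(4 + W\right) = -8 - 2 W$)
$a = - \frac{2}{3}$ ($a = \left(-4\right) \frac{1}{6} = - \frac{2}{3} \approx -0.66667$)
$I{\left(P,V \right)} = \frac{10}{3} - \frac{2 P}{3}$ ($I{\left(P,V \right)} = - \frac{2 \left(3 + \left(-8 + P\right)\right)}{3} = - \frac{2 \left(-5 + P\right)}{3} = \frac{10}{3} - \frac{2 P}{3}$)
$I^{2}{\left(Z{\left(w{\left(5 \right)},3 \right)},-2 \right)} = \left(\frac{10}{3} - - \frac{2}{3}\right)^{2} = \left(\frac{10}{3} + \frac{2}{3}\right)^{2} = 4^{2} = 16$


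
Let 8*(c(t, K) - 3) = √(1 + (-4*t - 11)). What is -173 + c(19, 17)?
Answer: -170 + I*√86/8 ≈ -170.0 + 1.1592*I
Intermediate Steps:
c(t, K) = 3 + √(-10 - 4*t)/8 (c(t, K) = 3 + √(1 + (-4*t - 11))/8 = 3 + √(1 + (-11 - 4*t))/8 = 3 + √(-10 - 4*t)/8)
-173 + c(19, 17) = -173 + (3 + √(-10 - 4*19)/8) = -173 + (3 + √(-10 - 76)/8) = -173 + (3 + √(-86)/8) = -173 + (3 + (I*√86)/8) = -173 + (3 + I*√86/8) = -170 + I*√86/8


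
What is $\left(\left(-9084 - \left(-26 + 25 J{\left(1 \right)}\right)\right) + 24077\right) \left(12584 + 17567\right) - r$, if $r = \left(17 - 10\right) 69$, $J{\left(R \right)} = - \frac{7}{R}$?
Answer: $458113811$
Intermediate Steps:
$r = 483$ ($r = 7 \cdot 69 = 483$)
$\left(\left(-9084 - \left(-26 + 25 J{\left(1 \right)}\right)\right) + 24077\right) \left(12584 + 17567\right) - r = \left(\left(-9084 - \left(-26 + 25 \left(- \frac{7}{1}\right)\right)\right) + 24077\right) \left(12584 + 17567\right) - 483 = \left(\left(-9084 - \left(-26 + 25 \left(\left(-7\right) 1\right)\right)\right) + 24077\right) 30151 - 483 = \left(\left(-9084 + \left(\left(-25\right) \left(-7\right) + 26\right)\right) + 24077\right) 30151 - 483 = \left(\left(-9084 + \left(175 + 26\right)\right) + 24077\right) 30151 - 483 = \left(\left(-9084 + 201\right) + 24077\right) 30151 - 483 = \left(-8883 + 24077\right) 30151 - 483 = 15194 \cdot 30151 - 483 = 458114294 - 483 = 458113811$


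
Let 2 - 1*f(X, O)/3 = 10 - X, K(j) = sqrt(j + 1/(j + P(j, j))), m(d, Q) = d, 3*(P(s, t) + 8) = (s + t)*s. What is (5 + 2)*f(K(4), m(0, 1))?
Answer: -168 + 21*sqrt(415)/10 ≈ -125.22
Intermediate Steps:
P(s, t) = -8 + s*(s + t)/3 (P(s, t) = -8 + ((s + t)*s)/3 = -8 + (s*(s + t))/3 = -8 + s*(s + t)/3)
K(j) = sqrt(j + 1/(-8 + j + 2*j**2/3)) (K(j) = sqrt(j + 1/(j + (-8 + j**2/3 + j*j/3))) = sqrt(j + 1/(j + (-8 + j**2/3 + j**2/3))) = sqrt(j + 1/(j + (-8 + 2*j**2/3))) = sqrt(j + 1/(-8 + j + 2*j**2/3)))
f(X, O) = -24 + 3*X (f(X, O) = 6 - 3*(10 - X) = 6 + (-30 + 3*X) = -24 + 3*X)
(5 + 2)*f(K(4), m(0, 1)) = (5 + 2)*(-24 + 3*sqrt((3 + 4*(-24 + 2*4**2 + 3*4))/(-24 + 2*4**2 + 3*4))) = 7*(-24 + 3*sqrt((3 + 4*(-24 + 2*16 + 12))/(-24 + 2*16 + 12))) = 7*(-24 + 3*sqrt((3 + 4*(-24 + 32 + 12))/(-24 + 32 + 12))) = 7*(-24 + 3*sqrt((3 + 4*20)/20)) = 7*(-24 + 3*sqrt((3 + 80)/20)) = 7*(-24 + 3*sqrt((1/20)*83)) = 7*(-24 + 3*sqrt(83/20)) = 7*(-24 + 3*(sqrt(415)/10)) = 7*(-24 + 3*sqrt(415)/10) = -168 + 21*sqrt(415)/10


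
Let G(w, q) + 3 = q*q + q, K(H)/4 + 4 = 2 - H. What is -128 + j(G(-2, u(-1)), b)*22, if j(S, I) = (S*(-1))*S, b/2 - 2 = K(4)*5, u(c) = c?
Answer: -326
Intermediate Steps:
K(H) = -8 - 4*H (K(H) = -16 + 4*(2 - H) = -16 + (8 - 4*H) = -8 - 4*H)
G(w, q) = -3 + q + q**2 (G(w, q) = -3 + (q*q + q) = -3 + (q**2 + q) = -3 + (q + q**2) = -3 + q + q**2)
b = -236 (b = 4 + 2*((-8 - 4*4)*5) = 4 + 2*((-8 - 16)*5) = 4 + 2*(-24*5) = 4 + 2*(-120) = 4 - 240 = -236)
j(S, I) = -S**2 (j(S, I) = (-S)*S = -S**2)
-128 + j(G(-2, u(-1)), b)*22 = -128 - (-3 - 1 + (-1)**2)**2*22 = -128 - (-3 - 1 + 1)**2*22 = -128 - 1*(-3)**2*22 = -128 - 1*9*22 = -128 - 9*22 = -128 - 198 = -326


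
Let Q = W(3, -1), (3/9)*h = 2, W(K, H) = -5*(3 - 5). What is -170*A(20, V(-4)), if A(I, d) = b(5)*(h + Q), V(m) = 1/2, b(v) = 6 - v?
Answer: -2720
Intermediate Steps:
W(K, H) = 10 (W(K, H) = -5*(-2) = 10)
h = 6 (h = 3*2 = 6)
V(m) = 1/2
Q = 10
A(I, d) = 16 (A(I, d) = (6 - 1*5)*(6 + 10) = (6 - 5)*16 = 1*16 = 16)
-170*A(20, V(-4)) = -170*16 = -2720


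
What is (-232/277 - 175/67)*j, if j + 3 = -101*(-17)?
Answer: -109728566/18559 ≈ -5912.4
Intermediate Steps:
j = 1714 (j = -3 - 101*(-17) = -3 + 1717 = 1714)
(-232/277 - 175/67)*j = (-232/277 - 175/67)*1714 = -64019/18559*1714 = -109728566/18559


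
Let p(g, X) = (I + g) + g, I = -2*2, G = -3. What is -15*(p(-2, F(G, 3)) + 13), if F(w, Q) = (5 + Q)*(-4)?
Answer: -75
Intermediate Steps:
F(w, Q) = -20 - 4*Q
I = -4
p(g, X) = -4 + 2*g (p(g, X) = (-4 + g) + g = -4 + 2*g)
-15*(p(-2, F(G, 3)) + 13) = -15*((-4 + 2*(-2)) + 13) = -15*((-4 - 4) + 13) = -15*(-8 + 13) = -15*5 = -1*75 = -75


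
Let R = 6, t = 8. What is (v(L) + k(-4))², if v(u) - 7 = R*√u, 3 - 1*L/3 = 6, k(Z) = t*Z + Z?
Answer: 517 - 1044*I ≈ 517.0 - 1044.0*I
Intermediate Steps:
k(Z) = 9*Z (k(Z) = 8*Z + Z = 9*Z)
L = -9 (L = 9 - 3*6 = 9 - 18 = -9)
v(u) = 7 + 6*√u
(v(L) + k(-4))² = ((7 + 6*√(-9)) + 9*(-4))² = ((7 + 6*(3*I)) - 36)² = ((7 + 18*I) - 36)² = (-29 + 18*I)²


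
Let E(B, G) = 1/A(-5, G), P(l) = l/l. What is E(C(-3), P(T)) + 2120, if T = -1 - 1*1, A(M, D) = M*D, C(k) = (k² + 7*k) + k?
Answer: 10599/5 ≈ 2119.8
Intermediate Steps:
C(k) = k² + 8*k
A(M, D) = D*M
T = -2 (T = -1 - 1 = -2)
P(l) = 1
E(B, G) = -1/(5*G) (E(B, G) = 1/(G*(-5)) = 1/(-5*G) = -1/(5*G))
E(C(-3), P(T)) + 2120 = -⅕/1 + 2120 = -⅕*1 + 2120 = -⅕ + 2120 = 10599/5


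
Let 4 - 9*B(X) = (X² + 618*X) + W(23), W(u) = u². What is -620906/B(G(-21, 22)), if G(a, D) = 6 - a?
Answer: 71643/230 ≈ 311.49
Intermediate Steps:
B(X) = -175/3 - 206*X/3 - X²/9 (B(X) = 4/9 - ((X² + 618*X) + 23²)/9 = 4/9 - ((X² + 618*X) + 529)/9 = 4/9 - (529 + X² + 618*X)/9 = 4/9 + (-529/9 - 206*X/3 - X²/9) = -175/3 - 206*X/3 - X²/9)
-620906/B(G(-21, 22)) = -620906/(-175/3 - 206*(6 - 1*(-21))/3 - (6 - 1*(-21))²/9) = -620906/(-175/3 - 206*(6 + 21)/3 - (6 + 21)²/9) = -620906/(-175/3 - 206/3*27 - ⅑*27²) = -620906/(-175/3 - 1854 - ⅑*729) = -620906/(-175/3 - 1854 - 81) = -620906/(-5980/3) = -620906*(-3/5980) = 71643/230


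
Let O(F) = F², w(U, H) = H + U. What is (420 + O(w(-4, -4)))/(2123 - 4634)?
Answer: -484/2511 ≈ -0.19275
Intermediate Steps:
(420 + O(w(-4, -4)))/(2123 - 4634) = (420 + (-4 - 4)²)/(2123 - 4634) = (420 + (-8)²)/(-2511) = (420 + 64)*(-1/2511) = 484*(-1/2511) = -484/2511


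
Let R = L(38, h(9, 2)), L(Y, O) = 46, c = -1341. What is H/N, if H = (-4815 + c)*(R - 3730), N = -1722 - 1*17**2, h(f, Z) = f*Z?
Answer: -22678704/2011 ≈ -11277.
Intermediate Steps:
h(f, Z) = Z*f
R = 46
N = -2011 (N = -1722 - 1*289 = -1722 - 289 = -2011)
H = 22678704 (H = (-4815 - 1341)*(46 - 3730) = -6156*(-3684) = 22678704)
H/N = 22678704/(-2011) = 22678704*(-1/2011) = -22678704/2011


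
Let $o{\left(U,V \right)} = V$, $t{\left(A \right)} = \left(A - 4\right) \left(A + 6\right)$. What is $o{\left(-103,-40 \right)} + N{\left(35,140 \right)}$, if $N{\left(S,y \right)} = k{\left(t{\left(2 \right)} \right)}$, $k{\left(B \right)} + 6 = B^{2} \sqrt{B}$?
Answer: $-46 + 1024 i \approx -46.0 + 1024.0 i$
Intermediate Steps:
$t{\left(A \right)} = \left(-4 + A\right) \left(6 + A\right)$
$k{\left(B \right)} = -6 + B^{\frac{5}{2}}$ ($k{\left(B \right)} = -6 + B^{2} \sqrt{B} = -6 + B^{\frac{5}{2}}$)
$N{\left(S,y \right)} = -6 + 1024 i$ ($N{\left(S,y \right)} = -6 + \left(-24 + 2^{2} + 2 \cdot 2\right)^{\frac{5}{2}} = -6 + \left(-24 + 4 + 4\right)^{\frac{5}{2}} = -6 + \left(-16\right)^{\frac{5}{2}} = -6 + 1024 i$)
$o{\left(-103,-40 \right)} + N{\left(35,140 \right)} = -40 - \left(6 - 1024 i\right) = -46 + 1024 i$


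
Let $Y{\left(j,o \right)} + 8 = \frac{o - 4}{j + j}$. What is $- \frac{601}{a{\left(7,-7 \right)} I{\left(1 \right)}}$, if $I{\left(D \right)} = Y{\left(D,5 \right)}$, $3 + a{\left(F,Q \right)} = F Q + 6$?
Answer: $- \frac{601}{345} \approx -1.742$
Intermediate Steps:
$Y{\left(j,o \right)} = -8 + \frac{-4 + o}{2 j}$ ($Y{\left(j,o \right)} = -8 + \frac{o - 4}{j + j} = -8 + \frac{-4 + o}{2 j}$)
$a{\left(F,Q \right)} = 3 + F Q$ ($a{\left(F,Q \right)} = -3 + \left(F Q + 6\right) = -3 + \left(6 + F Q\right) = 3 + F Q$)
$I{\left(D \right)} = \frac{1 - 16 D}{2 D}$ ($I{\left(D \right)} = \frac{-4 + 5 - 16 D}{2 D} = \frac{1 - 16 D}{2 D}$)
$- \frac{601}{a{\left(7,-7 \right)} I{\left(1 \right)}} = - \frac{601}{\left(3 + 7 \left(-7\right)\right) \left(-8 + \frac{1}{2 \cdot 1}\right)} = - \frac{601}{\left(3 - 49\right) \left(-8 + \frac{1}{2} \cdot 1\right)} = - \frac{601}{\left(-46\right) \left(-8 + \frac{1}{2}\right)} = - \frac{601}{\left(-46\right) \left(- \frac{15}{2}\right)} = - \frac{601}{345}$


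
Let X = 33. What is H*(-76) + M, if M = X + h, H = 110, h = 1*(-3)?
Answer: -8330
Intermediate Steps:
h = -3
M = 30 (M = 33 - 3 = 30)
H*(-76) + M = 110*(-76) + 30 = -8360 + 30 = -8330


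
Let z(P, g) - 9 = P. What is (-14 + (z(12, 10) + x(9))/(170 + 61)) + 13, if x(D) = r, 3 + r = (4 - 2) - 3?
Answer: -214/231 ≈ -0.92641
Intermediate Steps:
z(P, g) = 9 + P
r = -4 (r = -3 + ((4 - 2) - 3) = -3 + (2 - 3) = -3 - 1 = -4)
x(D) = -4
(-14 + (z(12, 10) + x(9))/(170 + 61)) + 13 = (-14 + ((9 + 12) - 4)/(170 + 61)) + 13 = (-14 + (21 - 4)/231) + 13 = (-14 + 17*(1/231)) + 13 = (-14 + 17/231) + 13 = -3217/231 + 13 = -214/231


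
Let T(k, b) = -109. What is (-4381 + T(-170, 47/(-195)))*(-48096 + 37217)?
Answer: 48846710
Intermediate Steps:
(-4381 + T(-170, 47/(-195)))*(-48096 + 37217) = (-4381 - 109)*(-48096 + 37217) = -4490*(-10879) = 48846710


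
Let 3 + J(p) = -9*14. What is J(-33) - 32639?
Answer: -32768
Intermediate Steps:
J(p) = -129 (J(p) = -3 - 9*14 = -3 - 126 = -129)
J(-33) - 32639 = -129 - 32639 = -32768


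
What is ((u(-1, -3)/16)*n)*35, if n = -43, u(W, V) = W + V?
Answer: 1505/4 ≈ 376.25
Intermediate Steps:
u(W, V) = V + W
((u(-1, -3)/16)*n)*35 = (((-3 - 1)/16)*(-43))*35 = (-4*1/16*(-43))*35 = -¼*(-43)*35 = (43/4)*35 = 1505/4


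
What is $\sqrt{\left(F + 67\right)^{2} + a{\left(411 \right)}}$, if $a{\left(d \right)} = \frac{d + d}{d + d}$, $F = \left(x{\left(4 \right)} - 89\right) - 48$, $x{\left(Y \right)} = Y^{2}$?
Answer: $\sqrt{2917} \approx 54.009$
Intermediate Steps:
$F = -121$ ($F = \left(4^{2} - 89\right) - 48 = \left(16 - 89\right) - 48 = -73 - 48 = -121$)
$a{\left(d \right)} = 1$ ($a{\left(d \right)} = \frac{2 d}{2 d} = 2 d \frac{1}{2 d} = 1$)
$\sqrt{\left(F + 67\right)^{2} + a{\left(411 \right)}} = \sqrt{\left(-121 + 67\right)^{2} + 1} = \sqrt{\left(-54\right)^{2} + 1} = \sqrt{2916 + 1} = \sqrt{2917}$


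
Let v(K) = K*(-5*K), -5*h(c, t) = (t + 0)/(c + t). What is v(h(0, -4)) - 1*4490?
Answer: -22451/5 ≈ -4490.2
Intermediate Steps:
h(c, t) = -t/(5*(c + t)) (h(c, t) = -(t + 0)/(5*(c + t)) = -t/(5*(c + t)))
v(K) = -5*K²
v(h(0, -4)) - 1*4490 = -5*16/(5*0 + 5*(-4))² - 1*4490 = -5*16/(0 - 20)² - 4490 = -5*(-1*(-4)/(-20))² - 4490 = -5*(-1*(-4)*(-1/20))² - 4490 = -5*(-⅕)² - 4490 = -5*1/25 - 4490 = -⅕ - 4490 = -22451/5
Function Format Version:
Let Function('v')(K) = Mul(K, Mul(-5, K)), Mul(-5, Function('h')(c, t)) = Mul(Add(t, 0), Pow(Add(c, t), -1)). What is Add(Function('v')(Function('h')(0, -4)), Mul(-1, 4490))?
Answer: Rational(-22451, 5) ≈ -4490.2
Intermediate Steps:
Function('h')(c, t) = Mul(Rational(-1, 5), t, Pow(Add(c, t), -1)) (Function('h')(c, t) = Mul(Rational(-1, 5), Mul(Add(t, 0), Pow(Add(c, t), -1))) = Mul(Rational(-1, 5), Mul(t, Pow(Add(c, t), -1))) = Mul(Rational(-1, 5), t, Pow(Add(c, t), -1)))
Function('v')(K) = Mul(-5, Pow(K, 2))
Add(Function('v')(Function('h')(0, -4)), Mul(-1, 4490)) = Add(Mul(-5, Pow(Mul(-1, -4, Pow(Add(Mul(5, 0), Mul(5, -4)), -1)), 2)), Mul(-1, 4490)) = Add(Mul(-5, Pow(Mul(-1, -4, Pow(Add(0, -20), -1)), 2)), -4490) = Add(Mul(-5, Pow(Mul(-1, -4, Pow(-20, -1)), 2)), -4490) = Add(Mul(-5, Pow(Mul(-1, -4, Rational(-1, 20)), 2)), -4490) = Add(Mul(-5, Pow(Rational(-1, 5), 2)), -4490) = Add(Mul(-5, Rational(1, 25)), -4490) = Add(Rational(-1, 5), -4490) = Rational(-22451, 5)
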